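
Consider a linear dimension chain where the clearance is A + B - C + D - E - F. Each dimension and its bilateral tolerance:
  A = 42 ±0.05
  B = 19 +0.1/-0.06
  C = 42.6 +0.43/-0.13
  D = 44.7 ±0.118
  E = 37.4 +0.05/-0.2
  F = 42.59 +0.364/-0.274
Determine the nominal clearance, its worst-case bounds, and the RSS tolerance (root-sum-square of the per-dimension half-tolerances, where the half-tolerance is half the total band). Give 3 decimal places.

nominal=-16.890 wc=[-17.962,-16.018] rss=0.468

Stack each dimension's contribution:
  +A: nom +42.000 → Σnom=42.000; wc +0.050/-0.050 → slack +0.050/-0.050; half-tol=0.050, Σhalf²=0.002500
  +B: nom +19.000 → Σnom=61.000; wc +0.100/-0.060 → slack +0.150/-0.110; half-tol=0.080, Σhalf²=0.008900
  -C: nom -42.600 → Σnom=18.400; wc +0.130/-0.430 → slack +0.280/-0.540; half-tol=0.280, Σhalf²=0.087300
  +D: nom +44.700 → Σnom=63.100; wc +0.118/-0.118 → slack +0.398/-0.658; half-tol=0.118, Σhalf²=0.101224
  -E: nom -37.400 → Σnom=25.700; wc +0.200/-0.050 → slack +0.598/-0.708; half-tol=0.125, Σhalf²=0.116849
  -F: nom -42.590 → Σnom=-16.890; wc +0.274/-0.364 → slack +0.872/-1.072; half-tol=0.319, Σhalf²=0.218610
Nominal = -16.890. Worst-case = [-16.890 - 1.072, -16.890 + 0.872] = [-17.962, -16.018]. RSS = √0.218610 = 0.468.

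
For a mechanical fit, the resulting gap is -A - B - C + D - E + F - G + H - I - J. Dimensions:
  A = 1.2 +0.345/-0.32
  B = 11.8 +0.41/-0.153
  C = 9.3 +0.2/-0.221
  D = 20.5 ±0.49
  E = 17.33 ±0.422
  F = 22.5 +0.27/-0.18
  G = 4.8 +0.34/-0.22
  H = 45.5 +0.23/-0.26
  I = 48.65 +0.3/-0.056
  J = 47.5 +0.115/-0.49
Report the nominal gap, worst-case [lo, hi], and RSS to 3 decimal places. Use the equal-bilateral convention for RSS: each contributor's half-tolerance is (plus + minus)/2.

Stack each dimension's contribution:
  -A: nom -1.200 → Σnom=-1.200; wc +0.320/-0.345 → slack +0.320/-0.345; half-tol=0.333, Σhalf²=0.110556
  -B: nom -11.800 → Σnom=-13.000; wc +0.153/-0.410 → slack +0.473/-0.755; half-tol=0.281, Σhalf²=0.189798
  -C: nom -9.300 → Σnom=-22.300; wc +0.221/-0.200 → slack +0.694/-0.955; half-tol=0.211, Σhalf²=0.234109
  +D: nom +20.500 → Σnom=-1.800; wc +0.490/-0.490 → slack +1.184/-1.445; half-tol=0.490, Σhalf²=0.474209
  -E: nom -17.330 → Σnom=-19.130; wc +0.422/-0.422 → slack +1.606/-1.867; half-tol=0.422, Σhalf²=0.652293
  +F: nom +22.500 → Σnom=3.370; wc +0.270/-0.180 → slack +1.876/-2.047; half-tol=0.225, Σhalf²=0.702918
  -G: nom -4.800 → Σnom=-1.430; wc +0.220/-0.340 → slack +2.096/-2.387; half-tol=0.280, Σhalf²=0.781318
  +H: nom +45.500 → Σnom=44.070; wc +0.230/-0.260 → slack +2.326/-2.647; half-tol=0.245, Σhalf²=0.841343
  -I: nom -48.650 → Σnom=-4.580; wc +0.056/-0.300 → slack +2.382/-2.947; half-tol=0.178, Σhalf²=0.873027
  -J: nom -47.500 → Σnom=-52.080; wc +0.490/-0.115 → slack +2.872/-3.062; half-tol=0.302, Σhalf²=0.964533
Nominal = -52.080. Worst-case = [-52.080 - 3.062, -52.080 + 2.872] = [-55.142, -49.208]. RSS = √0.964533 = 0.982.

nominal=-52.080 wc=[-55.142,-49.208] rss=0.982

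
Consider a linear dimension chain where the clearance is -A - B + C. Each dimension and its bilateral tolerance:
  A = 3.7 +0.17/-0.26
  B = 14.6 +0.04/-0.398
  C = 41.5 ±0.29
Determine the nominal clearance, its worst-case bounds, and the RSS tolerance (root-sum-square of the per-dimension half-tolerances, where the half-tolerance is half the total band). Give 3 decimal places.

Stack each dimension's contribution:
  -A: nom -3.700 → Σnom=-3.700; wc +0.260/-0.170 → slack +0.260/-0.170; half-tol=0.215, Σhalf²=0.046225
  -B: nom -14.600 → Σnom=-18.300; wc +0.398/-0.040 → slack +0.658/-0.210; half-tol=0.219, Σhalf²=0.094186
  +C: nom +41.500 → Σnom=23.200; wc +0.290/-0.290 → slack +0.948/-0.500; half-tol=0.290, Σhalf²=0.178286
Nominal = 23.200. Worst-case = [23.200 - 0.500, 23.200 + 0.948] = [22.700, 24.148]. RSS = √0.178286 = 0.422.

nominal=23.200 wc=[22.700,24.148] rss=0.422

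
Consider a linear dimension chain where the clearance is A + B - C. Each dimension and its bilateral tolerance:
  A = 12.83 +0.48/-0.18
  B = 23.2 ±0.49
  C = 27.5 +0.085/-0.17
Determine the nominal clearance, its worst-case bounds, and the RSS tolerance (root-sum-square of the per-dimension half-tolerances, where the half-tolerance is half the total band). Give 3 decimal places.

Stack each dimension's contribution:
  +A: nom +12.830 → Σnom=12.830; wc +0.480/-0.180 → slack +0.480/-0.180; half-tol=0.330, Σhalf²=0.108900
  +B: nom +23.200 → Σnom=36.030; wc +0.490/-0.490 → slack +0.970/-0.670; half-tol=0.490, Σhalf²=0.349000
  -C: nom -27.500 → Σnom=8.530; wc +0.170/-0.085 → slack +1.140/-0.755; half-tol=0.128, Σhalf²=0.365256
Nominal = 8.530. Worst-case = [8.530 - 0.755, 8.530 + 1.140] = [7.775, 9.670]. RSS = √0.365256 = 0.604.

nominal=8.530 wc=[7.775,9.670] rss=0.604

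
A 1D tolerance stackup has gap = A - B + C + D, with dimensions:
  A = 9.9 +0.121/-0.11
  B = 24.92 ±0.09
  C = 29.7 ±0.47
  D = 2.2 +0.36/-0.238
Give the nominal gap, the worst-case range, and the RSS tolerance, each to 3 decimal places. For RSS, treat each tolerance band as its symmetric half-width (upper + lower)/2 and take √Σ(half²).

Stack each dimension's contribution:
  +A: nom +9.900 → Σnom=9.900; wc +0.121/-0.110 → slack +0.121/-0.110; half-tol=0.115, Σhalf²=0.013340
  -B: nom -24.920 → Σnom=-15.020; wc +0.090/-0.090 → slack +0.211/-0.200; half-tol=0.090, Σhalf²=0.021440
  +C: nom +29.700 → Σnom=14.680; wc +0.470/-0.470 → slack +0.681/-0.670; half-tol=0.470, Σhalf²=0.242340
  +D: nom +2.200 → Σnom=16.880; wc +0.360/-0.238 → slack +1.041/-0.908; half-tol=0.299, Σhalf²=0.331741
Nominal = 16.880. Worst-case = [16.880 - 0.908, 16.880 + 1.041] = [15.972, 17.921]. RSS = √0.331741 = 0.576.

nominal=16.880 wc=[15.972,17.921] rss=0.576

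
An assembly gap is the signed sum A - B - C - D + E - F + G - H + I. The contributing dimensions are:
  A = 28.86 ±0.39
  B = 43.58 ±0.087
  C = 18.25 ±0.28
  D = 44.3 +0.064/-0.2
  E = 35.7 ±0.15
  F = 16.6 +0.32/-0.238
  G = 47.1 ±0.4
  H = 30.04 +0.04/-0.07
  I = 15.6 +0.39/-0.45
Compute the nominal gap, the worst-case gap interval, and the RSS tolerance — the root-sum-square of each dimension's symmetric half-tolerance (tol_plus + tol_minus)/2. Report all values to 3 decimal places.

Stack each dimension's contribution:
  +A: nom +28.860 → Σnom=28.860; wc +0.390/-0.390 → slack +0.390/-0.390; half-tol=0.390, Σhalf²=0.152100
  -B: nom -43.580 → Σnom=-14.720; wc +0.087/-0.087 → slack +0.477/-0.477; half-tol=0.087, Σhalf²=0.159669
  -C: nom -18.250 → Σnom=-32.970; wc +0.280/-0.280 → slack +0.757/-0.757; half-tol=0.280, Σhalf²=0.238069
  -D: nom -44.300 → Σnom=-77.270; wc +0.200/-0.064 → slack +0.957/-0.821; half-tol=0.132, Σhalf²=0.255493
  +E: nom +35.700 → Σnom=-41.570; wc +0.150/-0.150 → slack +1.107/-0.971; half-tol=0.150, Σhalf²=0.277993
  -F: nom -16.600 → Σnom=-58.170; wc +0.238/-0.320 → slack +1.345/-1.291; half-tol=0.279, Σhalf²=0.355834
  +G: nom +47.100 → Σnom=-11.070; wc +0.400/-0.400 → slack +1.745/-1.691; half-tol=0.400, Σhalf²=0.515834
  -H: nom -30.040 → Σnom=-41.110; wc +0.070/-0.040 → slack +1.815/-1.731; half-tol=0.055, Σhalf²=0.518859
  +I: nom +15.600 → Σnom=-25.510; wc +0.390/-0.450 → slack +2.205/-2.181; half-tol=0.420, Σhalf²=0.695259
Nominal = -25.510. Worst-case = [-25.510 - 2.181, -25.510 + 2.205] = [-27.691, -23.305]. RSS = √0.695259 = 0.834.

nominal=-25.510 wc=[-27.691,-23.305] rss=0.834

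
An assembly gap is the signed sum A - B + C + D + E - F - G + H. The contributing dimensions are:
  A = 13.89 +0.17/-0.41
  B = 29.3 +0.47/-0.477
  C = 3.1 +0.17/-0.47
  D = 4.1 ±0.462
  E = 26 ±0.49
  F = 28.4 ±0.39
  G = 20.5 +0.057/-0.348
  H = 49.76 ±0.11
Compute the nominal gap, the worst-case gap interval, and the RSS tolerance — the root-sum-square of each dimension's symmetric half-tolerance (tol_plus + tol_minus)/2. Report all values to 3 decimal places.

nominal=18.650 wc=[15.791,21.267] rss=1.034

Stack each dimension's contribution:
  +A: nom +13.890 → Σnom=13.890; wc +0.170/-0.410 → slack +0.170/-0.410; half-tol=0.290, Σhalf²=0.084100
  -B: nom -29.300 → Σnom=-15.410; wc +0.477/-0.470 → slack +0.647/-0.880; half-tol=0.473, Σhalf²=0.308302
  +C: nom +3.100 → Σnom=-12.310; wc +0.170/-0.470 → slack +0.817/-1.350; half-tol=0.320, Σhalf²=0.410702
  +D: nom +4.100 → Σnom=-8.210; wc +0.462/-0.462 → slack +1.279/-1.812; half-tol=0.462, Σhalf²=0.624146
  +E: nom +26.000 → Σnom=17.790; wc +0.490/-0.490 → slack +1.769/-2.302; half-tol=0.490, Σhalf²=0.864246
  -F: nom -28.400 → Σnom=-10.610; wc +0.390/-0.390 → slack +2.159/-2.692; half-tol=0.390, Σhalf²=1.016346
  -G: nom -20.500 → Σnom=-31.110; wc +0.348/-0.057 → slack +2.507/-2.749; half-tol=0.202, Σhalf²=1.057352
  +H: nom +49.760 → Σnom=18.650; wc +0.110/-0.110 → slack +2.617/-2.859; half-tol=0.110, Σhalf²=1.069452
Nominal = 18.650. Worst-case = [18.650 - 2.859, 18.650 + 2.617] = [15.791, 21.267]. RSS = √1.069452 = 1.034.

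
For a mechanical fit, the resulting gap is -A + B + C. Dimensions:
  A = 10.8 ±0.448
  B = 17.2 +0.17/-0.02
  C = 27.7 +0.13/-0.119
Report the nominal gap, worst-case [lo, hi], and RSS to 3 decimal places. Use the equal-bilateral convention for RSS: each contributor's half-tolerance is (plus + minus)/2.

nominal=34.100 wc=[33.513,34.848] rss=0.475

Stack each dimension's contribution:
  -A: nom -10.800 → Σnom=-10.800; wc +0.448/-0.448 → slack +0.448/-0.448; half-tol=0.448, Σhalf²=0.200704
  +B: nom +17.200 → Σnom=6.400; wc +0.170/-0.020 → slack +0.618/-0.468; half-tol=0.095, Σhalf²=0.209729
  +C: nom +27.700 → Σnom=34.100; wc +0.130/-0.119 → slack +0.748/-0.587; half-tol=0.124, Σhalf²=0.225229
Nominal = 34.100. Worst-case = [34.100 - 0.587, 34.100 + 0.748] = [33.513, 34.848]. RSS = √0.225229 = 0.475.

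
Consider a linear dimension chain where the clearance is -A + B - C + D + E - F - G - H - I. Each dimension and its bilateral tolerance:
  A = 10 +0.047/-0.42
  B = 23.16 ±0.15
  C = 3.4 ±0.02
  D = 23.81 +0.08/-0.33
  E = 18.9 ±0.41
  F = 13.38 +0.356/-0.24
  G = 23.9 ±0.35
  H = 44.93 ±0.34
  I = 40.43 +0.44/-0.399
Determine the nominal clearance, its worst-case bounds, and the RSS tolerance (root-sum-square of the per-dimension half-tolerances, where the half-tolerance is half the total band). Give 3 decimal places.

nominal=-70.170 wc=[-72.613,-67.761] rss=0.889

Stack each dimension's contribution:
  -A: nom -10.000 → Σnom=-10.000; wc +0.420/-0.047 → slack +0.420/-0.047; half-tol=0.233, Σhalf²=0.054522
  +B: nom +23.160 → Σnom=13.160; wc +0.150/-0.150 → slack +0.570/-0.197; half-tol=0.150, Σhalf²=0.077022
  -C: nom -3.400 → Σnom=9.760; wc +0.020/-0.020 → slack +0.590/-0.217; half-tol=0.020, Σhalf²=0.077422
  +D: nom +23.810 → Σnom=33.570; wc +0.080/-0.330 → slack +0.670/-0.547; half-tol=0.205, Σhalf²=0.119447
  +E: nom +18.900 → Σnom=52.470; wc +0.410/-0.410 → slack +1.080/-0.957; half-tol=0.410, Σhalf²=0.287547
  -F: nom -13.380 → Σnom=39.090; wc +0.240/-0.356 → slack +1.320/-1.313; half-tol=0.298, Σhalf²=0.376351
  -G: nom -23.900 → Σnom=15.190; wc +0.350/-0.350 → slack +1.670/-1.663; half-tol=0.350, Σhalf²=0.498851
  -H: nom -44.930 → Σnom=-29.740; wc +0.340/-0.340 → slack +2.010/-2.003; half-tol=0.340, Σhalf²=0.614451
  -I: nom -40.430 → Σnom=-70.170; wc +0.399/-0.440 → slack +2.409/-2.443; half-tol=0.419, Σhalf²=0.790431
Nominal = -70.170. Worst-case = [-70.170 - 2.443, -70.170 + 2.409] = [-72.613, -67.761]. RSS = √0.790431 = 0.889.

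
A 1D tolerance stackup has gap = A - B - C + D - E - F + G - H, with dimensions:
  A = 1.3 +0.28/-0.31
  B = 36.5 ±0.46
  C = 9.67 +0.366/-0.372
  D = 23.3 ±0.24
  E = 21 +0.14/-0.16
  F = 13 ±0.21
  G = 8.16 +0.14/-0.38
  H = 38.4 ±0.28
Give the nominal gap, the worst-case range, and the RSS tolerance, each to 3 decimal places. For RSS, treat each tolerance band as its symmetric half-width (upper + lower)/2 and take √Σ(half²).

nominal=-85.810 wc=[-88.196,-83.668] rss=0.840

Stack each dimension's contribution:
  +A: nom +1.300 → Σnom=1.300; wc +0.280/-0.310 → slack +0.280/-0.310; half-tol=0.295, Σhalf²=0.087025
  -B: nom -36.500 → Σnom=-35.200; wc +0.460/-0.460 → slack +0.740/-0.770; half-tol=0.460, Σhalf²=0.298625
  -C: nom -9.670 → Σnom=-44.870; wc +0.372/-0.366 → slack +1.112/-1.136; half-tol=0.369, Σhalf²=0.434786
  +D: nom +23.300 → Σnom=-21.570; wc +0.240/-0.240 → slack +1.352/-1.376; half-tol=0.240, Σhalf²=0.492386
  -E: nom -21.000 → Σnom=-42.570; wc +0.160/-0.140 → slack +1.512/-1.516; half-tol=0.150, Σhalf²=0.514886
  -F: nom -13.000 → Σnom=-55.570; wc +0.210/-0.210 → slack +1.722/-1.726; half-tol=0.210, Σhalf²=0.558986
  +G: nom +8.160 → Σnom=-47.410; wc +0.140/-0.380 → slack +1.862/-2.106; half-tol=0.260, Σhalf²=0.626586
  -H: nom -38.400 → Σnom=-85.810; wc +0.280/-0.280 → slack +2.142/-2.386; half-tol=0.280, Σhalf²=0.704986
Nominal = -85.810. Worst-case = [-85.810 - 2.386, -85.810 + 2.142] = [-88.196, -83.668]. RSS = √0.704986 = 0.840.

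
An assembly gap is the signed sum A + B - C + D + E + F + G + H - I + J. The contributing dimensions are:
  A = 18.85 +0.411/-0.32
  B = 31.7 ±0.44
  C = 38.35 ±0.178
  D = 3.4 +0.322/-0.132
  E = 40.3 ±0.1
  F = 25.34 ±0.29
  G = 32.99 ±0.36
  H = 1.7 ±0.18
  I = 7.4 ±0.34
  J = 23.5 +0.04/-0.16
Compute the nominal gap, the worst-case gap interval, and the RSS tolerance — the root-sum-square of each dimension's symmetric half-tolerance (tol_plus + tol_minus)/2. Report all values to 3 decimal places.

Stack each dimension's contribution:
  +A: nom +18.850 → Σnom=18.850; wc +0.411/-0.320 → slack +0.411/-0.320; half-tol=0.365, Σhalf²=0.133590
  +B: nom +31.700 → Σnom=50.550; wc +0.440/-0.440 → slack +0.851/-0.760; half-tol=0.440, Σhalf²=0.327190
  -C: nom -38.350 → Σnom=12.200; wc +0.178/-0.178 → slack +1.029/-0.938; half-tol=0.178, Σhalf²=0.358874
  +D: nom +3.400 → Σnom=15.600; wc +0.322/-0.132 → slack +1.351/-1.070; half-tol=0.227, Σhalf²=0.410403
  +E: nom +40.300 → Σnom=55.900; wc +0.100/-0.100 → slack +1.451/-1.170; half-tol=0.100, Σhalf²=0.420403
  +F: nom +25.340 → Σnom=81.240; wc +0.290/-0.290 → slack +1.741/-1.460; half-tol=0.290, Σhalf²=0.504503
  +G: nom +32.990 → Σnom=114.230; wc +0.360/-0.360 → slack +2.101/-1.820; half-tol=0.360, Σhalf²=0.634103
  +H: nom +1.700 → Σnom=115.930; wc +0.180/-0.180 → slack +2.281/-2.000; half-tol=0.180, Σhalf²=0.666503
  -I: nom -7.400 → Σnom=108.530; wc +0.340/-0.340 → slack +2.621/-2.340; half-tol=0.340, Σhalf²=0.782103
  +J: nom +23.500 → Σnom=132.030; wc +0.040/-0.160 → slack +2.661/-2.500; half-tol=0.100, Σhalf²=0.792103
Nominal = 132.030. Worst-case = [132.030 - 2.500, 132.030 + 2.661] = [129.530, 134.691]. RSS = √0.792103 = 0.890.

nominal=132.030 wc=[129.530,134.691] rss=0.890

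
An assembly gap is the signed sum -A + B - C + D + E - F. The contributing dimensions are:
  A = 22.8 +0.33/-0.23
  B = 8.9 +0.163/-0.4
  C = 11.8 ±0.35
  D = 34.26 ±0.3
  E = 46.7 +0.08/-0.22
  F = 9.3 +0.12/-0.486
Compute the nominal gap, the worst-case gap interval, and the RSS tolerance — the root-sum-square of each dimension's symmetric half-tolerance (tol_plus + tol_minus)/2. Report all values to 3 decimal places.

nominal=45.960 wc=[44.240,47.569] rss=0.696

Stack each dimension's contribution:
  -A: nom -22.800 → Σnom=-22.800; wc +0.230/-0.330 → slack +0.230/-0.330; half-tol=0.280, Σhalf²=0.078400
  +B: nom +8.900 → Σnom=-13.900; wc +0.163/-0.400 → slack +0.393/-0.730; half-tol=0.282, Σhalf²=0.157642
  -C: nom -11.800 → Σnom=-25.700; wc +0.350/-0.350 → slack +0.743/-1.080; half-tol=0.350, Σhalf²=0.280142
  +D: nom +34.260 → Σnom=8.560; wc +0.300/-0.300 → slack +1.043/-1.380; half-tol=0.300, Σhalf²=0.370142
  +E: nom +46.700 → Σnom=55.260; wc +0.080/-0.220 → slack +1.123/-1.600; half-tol=0.150, Σhalf²=0.392642
  -F: nom -9.300 → Σnom=45.960; wc +0.486/-0.120 → slack +1.609/-1.720; half-tol=0.303, Σhalf²=0.484451
Nominal = 45.960. Worst-case = [45.960 - 1.720, 45.960 + 1.609] = [44.240, 47.569]. RSS = √0.484451 = 0.696.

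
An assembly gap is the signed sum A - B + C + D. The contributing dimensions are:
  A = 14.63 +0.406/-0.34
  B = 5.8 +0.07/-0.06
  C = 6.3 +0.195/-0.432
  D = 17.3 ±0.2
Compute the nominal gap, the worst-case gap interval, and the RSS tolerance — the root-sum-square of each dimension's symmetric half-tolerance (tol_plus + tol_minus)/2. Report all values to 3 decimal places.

Stack each dimension's contribution:
  +A: nom +14.630 → Σnom=14.630; wc +0.406/-0.340 → slack +0.406/-0.340; half-tol=0.373, Σhalf²=0.139129
  -B: nom -5.800 → Σnom=8.830; wc +0.060/-0.070 → slack +0.466/-0.410; half-tol=0.065, Σhalf²=0.143354
  +C: nom +6.300 → Σnom=15.130; wc +0.195/-0.432 → slack +0.661/-0.842; half-tol=0.314, Σhalf²=0.241636
  +D: nom +17.300 → Σnom=32.430; wc +0.200/-0.200 → slack +0.861/-1.042; half-tol=0.200, Σhalf²=0.281636
Nominal = 32.430. Worst-case = [32.430 - 1.042, 32.430 + 0.861] = [31.388, 33.291]. RSS = √0.281636 = 0.531.

nominal=32.430 wc=[31.388,33.291] rss=0.531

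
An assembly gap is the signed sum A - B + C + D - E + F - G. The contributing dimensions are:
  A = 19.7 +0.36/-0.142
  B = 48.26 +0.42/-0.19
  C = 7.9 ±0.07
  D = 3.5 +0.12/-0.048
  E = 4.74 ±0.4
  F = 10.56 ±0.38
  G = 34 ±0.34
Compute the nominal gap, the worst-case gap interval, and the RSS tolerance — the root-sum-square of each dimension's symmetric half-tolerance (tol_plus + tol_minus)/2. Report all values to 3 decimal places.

nominal=-45.340 wc=[-47.140,-43.480] rss=0.767

Stack each dimension's contribution:
  +A: nom +19.700 → Σnom=19.700; wc +0.360/-0.142 → slack +0.360/-0.142; half-tol=0.251, Σhalf²=0.063001
  -B: nom -48.260 → Σnom=-28.560; wc +0.190/-0.420 → slack +0.550/-0.562; half-tol=0.305, Σhalf²=0.156026
  +C: nom +7.900 → Σnom=-20.660; wc +0.070/-0.070 → slack +0.620/-0.632; half-tol=0.070, Σhalf²=0.160926
  +D: nom +3.500 → Σnom=-17.160; wc +0.120/-0.048 → slack +0.740/-0.680; half-tol=0.084, Σhalf²=0.167982
  -E: nom -4.740 → Σnom=-21.900; wc +0.400/-0.400 → slack +1.140/-1.080; half-tol=0.400, Σhalf²=0.327982
  +F: nom +10.560 → Σnom=-11.340; wc +0.380/-0.380 → slack +1.520/-1.460; half-tol=0.380, Σhalf²=0.472382
  -G: nom -34.000 → Σnom=-45.340; wc +0.340/-0.340 → slack +1.860/-1.800; half-tol=0.340, Σhalf²=0.587982
Nominal = -45.340. Worst-case = [-45.340 - 1.800, -45.340 + 1.860] = [-47.140, -43.480]. RSS = √0.587982 = 0.767.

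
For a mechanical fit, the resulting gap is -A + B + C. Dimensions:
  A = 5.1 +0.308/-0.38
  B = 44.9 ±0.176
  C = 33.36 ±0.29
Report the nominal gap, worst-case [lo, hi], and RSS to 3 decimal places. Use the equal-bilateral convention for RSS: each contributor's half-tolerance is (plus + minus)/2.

nominal=73.160 wc=[72.386,74.006] rss=0.483

Stack each dimension's contribution:
  -A: nom -5.100 → Σnom=-5.100; wc +0.380/-0.308 → slack +0.380/-0.308; half-tol=0.344, Σhalf²=0.118336
  +B: nom +44.900 → Σnom=39.800; wc +0.176/-0.176 → slack +0.556/-0.484; half-tol=0.176, Σhalf²=0.149312
  +C: nom +33.360 → Σnom=73.160; wc +0.290/-0.290 → slack +0.846/-0.774; half-tol=0.290, Σhalf²=0.233412
Nominal = 73.160. Worst-case = [73.160 - 0.774, 73.160 + 0.846] = [72.386, 74.006]. RSS = √0.233412 = 0.483.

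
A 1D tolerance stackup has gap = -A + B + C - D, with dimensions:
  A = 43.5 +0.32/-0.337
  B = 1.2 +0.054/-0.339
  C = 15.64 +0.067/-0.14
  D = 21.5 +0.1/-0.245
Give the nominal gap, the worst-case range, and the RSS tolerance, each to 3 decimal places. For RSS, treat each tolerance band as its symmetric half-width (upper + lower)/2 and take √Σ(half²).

nominal=-48.160 wc=[-49.059,-47.457] rss=0.432

Stack each dimension's contribution:
  -A: nom -43.500 → Σnom=-43.500; wc +0.337/-0.320 → slack +0.337/-0.320; half-tol=0.329, Σhalf²=0.107912
  +B: nom +1.200 → Σnom=-42.300; wc +0.054/-0.339 → slack +0.391/-0.659; half-tol=0.197, Σhalf²=0.146525
  +C: nom +15.640 → Σnom=-26.660; wc +0.067/-0.140 → slack +0.458/-0.799; half-tol=0.104, Σhalf²=0.157237
  -D: nom -21.500 → Σnom=-48.160; wc +0.245/-0.100 → slack +0.703/-0.899; half-tol=0.172, Σhalf²=0.186993
Nominal = -48.160. Worst-case = [-48.160 - 0.899, -48.160 + 0.703] = [-49.059, -47.457]. RSS = √0.186993 = 0.432.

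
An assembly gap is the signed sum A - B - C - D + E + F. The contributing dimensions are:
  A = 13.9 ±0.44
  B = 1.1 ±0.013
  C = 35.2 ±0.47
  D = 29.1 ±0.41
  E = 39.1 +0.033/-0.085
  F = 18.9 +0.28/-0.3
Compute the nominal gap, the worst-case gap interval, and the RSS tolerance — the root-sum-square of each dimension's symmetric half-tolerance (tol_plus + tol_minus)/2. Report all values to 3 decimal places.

nominal=6.500 wc=[4.782,8.146] rss=0.819

Stack each dimension's contribution:
  +A: nom +13.900 → Σnom=13.900; wc +0.440/-0.440 → slack +0.440/-0.440; half-tol=0.440, Σhalf²=0.193600
  -B: nom -1.100 → Σnom=12.800; wc +0.013/-0.013 → slack +0.453/-0.453; half-tol=0.013, Σhalf²=0.193769
  -C: nom -35.200 → Σnom=-22.400; wc +0.470/-0.470 → slack +0.923/-0.923; half-tol=0.470, Σhalf²=0.414669
  -D: nom -29.100 → Σnom=-51.500; wc +0.410/-0.410 → slack +1.333/-1.333; half-tol=0.410, Σhalf²=0.582769
  +E: nom +39.100 → Σnom=-12.400; wc +0.033/-0.085 → slack +1.366/-1.418; half-tol=0.059, Σhalf²=0.586250
  +F: nom +18.900 → Σnom=6.500; wc +0.280/-0.300 → slack +1.646/-1.718; half-tol=0.290, Σhalf²=0.670350
Nominal = 6.500. Worst-case = [6.500 - 1.718, 6.500 + 1.646] = [4.782, 8.146]. RSS = √0.670350 = 0.819.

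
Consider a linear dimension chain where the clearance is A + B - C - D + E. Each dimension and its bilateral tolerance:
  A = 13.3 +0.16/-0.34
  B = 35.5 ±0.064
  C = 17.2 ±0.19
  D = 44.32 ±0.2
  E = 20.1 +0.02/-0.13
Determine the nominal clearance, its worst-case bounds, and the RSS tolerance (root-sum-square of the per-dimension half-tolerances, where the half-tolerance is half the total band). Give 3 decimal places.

nominal=7.380 wc=[6.456,8.014] rss=0.385

Stack each dimension's contribution:
  +A: nom +13.300 → Σnom=13.300; wc +0.160/-0.340 → slack +0.160/-0.340; half-tol=0.250, Σhalf²=0.062500
  +B: nom +35.500 → Σnom=48.800; wc +0.064/-0.064 → slack +0.224/-0.404; half-tol=0.064, Σhalf²=0.066596
  -C: nom -17.200 → Σnom=31.600; wc +0.190/-0.190 → slack +0.414/-0.594; half-tol=0.190, Σhalf²=0.102696
  -D: nom -44.320 → Σnom=-12.720; wc +0.200/-0.200 → slack +0.614/-0.794; half-tol=0.200, Σhalf²=0.142696
  +E: nom +20.100 → Σnom=7.380; wc +0.020/-0.130 → slack +0.634/-0.924; half-tol=0.075, Σhalf²=0.148321
Nominal = 7.380. Worst-case = [7.380 - 0.924, 7.380 + 0.634] = [6.456, 8.014]. RSS = √0.148321 = 0.385.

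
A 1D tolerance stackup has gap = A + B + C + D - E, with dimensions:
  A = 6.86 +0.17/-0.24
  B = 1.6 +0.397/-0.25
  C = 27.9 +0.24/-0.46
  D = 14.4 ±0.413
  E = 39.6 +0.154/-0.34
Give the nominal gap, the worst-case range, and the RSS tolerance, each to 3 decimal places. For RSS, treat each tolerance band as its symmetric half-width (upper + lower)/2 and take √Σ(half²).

Stack each dimension's contribution:
  +A: nom +6.860 → Σnom=6.860; wc +0.170/-0.240 → slack +0.170/-0.240; half-tol=0.205, Σhalf²=0.042025
  +B: nom +1.600 → Σnom=8.460; wc +0.397/-0.250 → slack +0.567/-0.490; half-tol=0.324, Σhalf²=0.146677
  +C: nom +27.900 → Σnom=36.360; wc +0.240/-0.460 → slack +0.807/-0.950; half-tol=0.350, Σhalf²=0.269177
  +D: nom +14.400 → Σnom=50.760; wc +0.413/-0.413 → slack +1.220/-1.363; half-tol=0.413, Σhalf²=0.439746
  -E: nom -39.600 → Σnom=11.160; wc +0.340/-0.154 → slack +1.560/-1.517; half-tol=0.247, Σhalf²=0.500755
Nominal = 11.160. Worst-case = [11.160 - 1.517, 11.160 + 1.560] = [9.643, 12.720]. RSS = √0.500755 = 0.708.

nominal=11.160 wc=[9.643,12.720] rss=0.708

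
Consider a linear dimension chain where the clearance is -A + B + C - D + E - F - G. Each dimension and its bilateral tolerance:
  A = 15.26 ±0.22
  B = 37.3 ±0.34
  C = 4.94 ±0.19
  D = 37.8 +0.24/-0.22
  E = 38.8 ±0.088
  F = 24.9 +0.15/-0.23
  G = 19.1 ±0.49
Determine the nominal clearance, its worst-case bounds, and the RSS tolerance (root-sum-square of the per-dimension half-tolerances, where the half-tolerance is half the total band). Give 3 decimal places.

Stack each dimension's contribution:
  -A: nom -15.260 → Σnom=-15.260; wc +0.220/-0.220 → slack +0.220/-0.220; half-tol=0.220, Σhalf²=0.048400
  +B: nom +37.300 → Σnom=22.040; wc +0.340/-0.340 → slack +0.560/-0.560; half-tol=0.340, Σhalf²=0.164000
  +C: nom +4.940 → Σnom=26.980; wc +0.190/-0.190 → slack +0.750/-0.750; half-tol=0.190, Σhalf²=0.200100
  -D: nom -37.800 → Σnom=-10.820; wc +0.220/-0.240 → slack +0.970/-0.990; half-tol=0.230, Σhalf²=0.253000
  +E: nom +38.800 → Σnom=27.980; wc +0.088/-0.088 → slack +1.058/-1.078; half-tol=0.088, Σhalf²=0.260744
  -F: nom -24.900 → Σnom=3.080; wc +0.230/-0.150 → slack +1.288/-1.228; half-tol=0.190, Σhalf²=0.296844
  -G: nom -19.100 → Σnom=-16.020; wc +0.490/-0.490 → slack +1.778/-1.718; half-tol=0.490, Σhalf²=0.536944
Nominal = -16.020. Worst-case = [-16.020 - 1.718, -16.020 + 1.778] = [-17.738, -14.242]. RSS = √0.536944 = 0.733.

nominal=-16.020 wc=[-17.738,-14.242] rss=0.733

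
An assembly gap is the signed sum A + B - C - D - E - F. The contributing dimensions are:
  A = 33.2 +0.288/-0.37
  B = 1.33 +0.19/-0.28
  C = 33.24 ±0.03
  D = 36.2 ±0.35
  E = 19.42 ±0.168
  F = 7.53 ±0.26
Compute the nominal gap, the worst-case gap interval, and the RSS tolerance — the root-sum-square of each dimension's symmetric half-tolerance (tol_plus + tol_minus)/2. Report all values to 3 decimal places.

Stack each dimension's contribution:
  +A: nom +33.200 → Σnom=33.200; wc +0.288/-0.370 → slack +0.288/-0.370; half-tol=0.329, Σhalf²=0.108241
  +B: nom +1.330 → Σnom=34.530; wc +0.190/-0.280 → slack +0.478/-0.650; half-tol=0.235, Σhalf²=0.163466
  -C: nom -33.240 → Σnom=1.290; wc +0.030/-0.030 → slack +0.508/-0.680; half-tol=0.030, Σhalf²=0.164366
  -D: nom -36.200 → Σnom=-34.910; wc +0.350/-0.350 → slack +0.858/-1.030; half-tol=0.350, Σhalf²=0.286866
  -E: nom -19.420 → Σnom=-54.330; wc +0.168/-0.168 → slack +1.026/-1.198; half-tol=0.168, Σhalf²=0.315090
  -F: nom -7.530 → Σnom=-61.860; wc +0.260/-0.260 → slack +1.286/-1.458; half-tol=0.260, Σhalf²=0.382690
Nominal = -61.860. Worst-case = [-61.860 - 1.458, -61.860 + 1.286] = [-63.318, -60.574]. RSS = √0.382690 = 0.619.

nominal=-61.860 wc=[-63.318,-60.574] rss=0.619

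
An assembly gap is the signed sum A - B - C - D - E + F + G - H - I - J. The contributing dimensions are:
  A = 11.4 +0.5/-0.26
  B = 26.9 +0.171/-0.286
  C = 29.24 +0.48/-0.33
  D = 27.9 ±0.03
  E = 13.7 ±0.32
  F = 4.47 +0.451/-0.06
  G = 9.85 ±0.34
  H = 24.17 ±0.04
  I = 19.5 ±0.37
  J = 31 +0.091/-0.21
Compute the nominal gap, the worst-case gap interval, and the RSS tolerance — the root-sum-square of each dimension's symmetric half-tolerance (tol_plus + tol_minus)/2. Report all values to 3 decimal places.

nominal=-146.690 wc=[-148.852,-143.813] rss=0.898

Stack each dimension's contribution:
  +A: nom +11.400 → Σnom=11.400; wc +0.500/-0.260 → slack +0.500/-0.260; half-tol=0.380, Σhalf²=0.144400
  -B: nom -26.900 → Σnom=-15.500; wc +0.286/-0.171 → slack +0.786/-0.431; half-tol=0.228, Σhalf²=0.196612
  -C: nom -29.240 → Σnom=-44.740; wc +0.330/-0.480 → slack +1.116/-0.911; half-tol=0.405, Σhalf²=0.360637
  -D: nom -27.900 → Σnom=-72.640; wc +0.030/-0.030 → slack +1.146/-0.941; half-tol=0.030, Σhalf²=0.361537
  -E: nom -13.700 → Σnom=-86.340; wc +0.320/-0.320 → slack +1.466/-1.261; half-tol=0.320, Σhalf²=0.463937
  +F: nom +4.470 → Σnom=-81.870; wc +0.451/-0.060 → slack +1.917/-1.321; half-tol=0.256, Σhalf²=0.529218
  +G: nom +9.850 → Σnom=-72.020; wc +0.340/-0.340 → slack +2.257/-1.661; half-tol=0.340, Σhalf²=0.644818
  -H: nom -24.170 → Σnom=-96.190; wc +0.040/-0.040 → slack +2.297/-1.701; half-tol=0.040, Σhalf²=0.646418
  -I: nom -19.500 → Σnom=-115.690; wc +0.370/-0.370 → slack +2.667/-2.071; half-tol=0.370, Σhalf²=0.783318
  -J: nom -31.000 → Σnom=-146.690; wc +0.210/-0.091 → slack +2.877/-2.162; half-tol=0.150, Σhalf²=0.805968
Nominal = -146.690. Worst-case = [-146.690 - 2.162, -146.690 + 2.877] = [-148.852, -143.813]. RSS = √0.805968 = 0.898.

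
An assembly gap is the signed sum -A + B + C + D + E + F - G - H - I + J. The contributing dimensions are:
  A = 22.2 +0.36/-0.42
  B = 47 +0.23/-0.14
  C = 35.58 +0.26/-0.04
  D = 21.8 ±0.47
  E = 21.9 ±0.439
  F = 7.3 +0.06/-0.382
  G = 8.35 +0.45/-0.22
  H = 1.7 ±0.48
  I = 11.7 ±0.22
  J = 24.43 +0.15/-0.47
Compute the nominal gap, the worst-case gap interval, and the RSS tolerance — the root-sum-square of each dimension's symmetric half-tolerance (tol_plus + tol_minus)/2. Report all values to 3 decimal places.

nominal=114.060 wc=[110.609,117.009] rss=1.076

Stack each dimension's contribution:
  -A: nom -22.200 → Σnom=-22.200; wc +0.420/-0.360 → slack +0.420/-0.360; half-tol=0.390, Σhalf²=0.152100
  +B: nom +47.000 → Σnom=24.800; wc +0.230/-0.140 → slack +0.650/-0.500; half-tol=0.185, Σhalf²=0.186325
  +C: nom +35.580 → Σnom=60.380; wc +0.260/-0.040 → slack +0.910/-0.540; half-tol=0.150, Σhalf²=0.208825
  +D: nom +21.800 → Σnom=82.180; wc +0.470/-0.470 → slack +1.380/-1.010; half-tol=0.470, Σhalf²=0.429725
  +E: nom +21.900 → Σnom=104.080; wc +0.439/-0.439 → slack +1.819/-1.449; half-tol=0.439, Σhalf²=0.622446
  +F: nom +7.300 → Σnom=111.380; wc +0.060/-0.382 → slack +1.879/-1.831; half-tol=0.221, Σhalf²=0.671287
  -G: nom -8.350 → Σnom=103.030; wc +0.220/-0.450 → slack +2.099/-2.281; half-tol=0.335, Σhalf²=0.783512
  -H: nom -1.700 → Σnom=101.330; wc +0.480/-0.480 → slack +2.579/-2.761; half-tol=0.480, Σhalf²=1.013912
  -I: nom -11.700 → Σnom=89.630; wc +0.220/-0.220 → slack +2.799/-2.981; half-tol=0.220, Σhalf²=1.062312
  +J: nom +24.430 → Σnom=114.060; wc +0.150/-0.470 → slack +2.949/-3.451; half-tol=0.310, Σhalf²=1.158412
Nominal = 114.060. Worst-case = [114.060 - 3.451, 114.060 + 2.949] = [110.609, 117.009]. RSS = √1.158412 = 1.076.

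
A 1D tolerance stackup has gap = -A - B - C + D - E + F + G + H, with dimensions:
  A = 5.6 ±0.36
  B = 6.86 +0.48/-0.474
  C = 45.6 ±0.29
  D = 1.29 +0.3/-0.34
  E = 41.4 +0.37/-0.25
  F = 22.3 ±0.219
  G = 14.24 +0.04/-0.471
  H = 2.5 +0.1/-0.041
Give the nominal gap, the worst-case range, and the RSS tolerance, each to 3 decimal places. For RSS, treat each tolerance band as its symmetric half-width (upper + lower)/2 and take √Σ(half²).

nominal=-59.130 wc=[-61.701,-57.097] rss=0.871

Stack each dimension's contribution:
  -A: nom -5.600 → Σnom=-5.600; wc +0.360/-0.360 → slack +0.360/-0.360; half-tol=0.360, Σhalf²=0.129600
  -B: nom -6.860 → Σnom=-12.460; wc +0.474/-0.480 → slack +0.834/-0.840; half-tol=0.477, Σhalf²=0.357129
  -C: nom -45.600 → Σnom=-58.060; wc +0.290/-0.290 → slack +1.124/-1.130; half-tol=0.290, Σhalf²=0.441229
  +D: nom +1.290 → Σnom=-56.770; wc +0.300/-0.340 → slack +1.424/-1.470; half-tol=0.320, Σhalf²=0.543629
  -E: nom -41.400 → Σnom=-98.170; wc +0.250/-0.370 → slack +1.674/-1.840; half-tol=0.310, Σhalf²=0.639729
  +F: nom +22.300 → Σnom=-75.870; wc +0.219/-0.219 → slack +1.893/-2.059; half-tol=0.219, Σhalf²=0.687690
  +G: nom +14.240 → Σnom=-61.630; wc +0.040/-0.471 → slack +1.933/-2.530; half-tol=0.256, Σhalf²=0.752970
  +H: nom +2.500 → Σnom=-59.130; wc +0.100/-0.041 → slack +2.033/-2.571; half-tol=0.071, Σhalf²=0.757941
Nominal = -59.130. Worst-case = [-59.130 - 2.571, -59.130 + 2.033] = [-61.701, -57.097]. RSS = √0.757941 = 0.871.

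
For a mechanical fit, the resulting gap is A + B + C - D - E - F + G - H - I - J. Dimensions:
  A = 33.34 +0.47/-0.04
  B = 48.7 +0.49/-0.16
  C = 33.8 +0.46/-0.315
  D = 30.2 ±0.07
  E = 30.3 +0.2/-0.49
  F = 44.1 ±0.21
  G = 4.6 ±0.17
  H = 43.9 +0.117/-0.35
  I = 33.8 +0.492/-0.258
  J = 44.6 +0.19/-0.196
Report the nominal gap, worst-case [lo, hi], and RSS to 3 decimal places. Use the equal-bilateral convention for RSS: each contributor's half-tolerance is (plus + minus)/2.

nominal=-106.460 wc=[-108.424,-103.296] rss=0.866

Stack each dimension's contribution:
  +A: nom +33.340 → Σnom=33.340; wc +0.470/-0.040 → slack +0.470/-0.040; half-tol=0.255, Σhalf²=0.065025
  +B: nom +48.700 → Σnom=82.040; wc +0.490/-0.160 → slack +0.960/-0.200; half-tol=0.325, Σhalf²=0.170650
  +C: nom +33.800 → Σnom=115.840; wc +0.460/-0.315 → slack +1.420/-0.515; half-tol=0.388, Σhalf²=0.320806
  -D: nom -30.200 → Σnom=85.640; wc +0.070/-0.070 → slack +1.490/-0.585; half-tol=0.070, Σhalf²=0.325706
  -E: nom -30.300 → Σnom=55.340; wc +0.490/-0.200 → slack +1.980/-0.785; half-tol=0.345, Σhalf²=0.444731
  -F: nom -44.100 → Σnom=11.240; wc +0.210/-0.210 → slack +2.190/-0.995; half-tol=0.210, Σhalf²=0.488831
  +G: nom +4.600 → Σnom=15.840; wc +0.170/-0.170 → slack +2.360/-1.165; half-tol=0.170, Σhalf²=0.517731
  -H: nom -43.900 → Σnom=-28.060; wc +0.350/-0.117 → slack +2.710/-1.282; half-tol=0.233, Σhalf²=0.572254
  -I: nom -33.800 → Σnom=-61.860; wc +0.258/-0.492 → slack +2.968/-1.774; half-tol=0.375, Σhalf²=0.712879
  -J: nom -44.600 → Σnom=-106.460; wc +0.196/-0.190 → slack +3.164/-1.964; half-tol=0.193, Σhalf²=0.750128
Nominal = -106.460. Worst-case = [-106.460 - 1.964, -106.460 + 3.164] = [-108.424, -103.296]. RSS = √0.750128 = 0.866.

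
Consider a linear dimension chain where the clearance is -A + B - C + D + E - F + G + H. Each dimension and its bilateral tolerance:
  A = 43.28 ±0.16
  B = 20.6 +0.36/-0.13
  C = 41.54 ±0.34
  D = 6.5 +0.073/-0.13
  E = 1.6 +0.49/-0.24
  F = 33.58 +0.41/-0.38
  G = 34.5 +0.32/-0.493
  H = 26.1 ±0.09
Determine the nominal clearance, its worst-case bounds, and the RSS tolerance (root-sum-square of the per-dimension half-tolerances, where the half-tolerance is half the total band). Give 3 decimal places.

Stack each dimension's contribution:
  -A: nom -43.280 → Σnom=-43.280; wc +0.160/-0.160 → slack +0.160/-0.160; half-tol=0.160, Σhalf²=0.025600
  +B: nom +20.600 → Σnom=-22.680; wc +0.360/-0.130 → slack +0.520/-0.290; half-tol=0.245, Σhalf²=0.085625
  -C: nom -41.540 → Σnom=-64.220; wc +0.340/-0.340 → slack +0.860/-0.630; half-tol=0.340, Σhalf²=0.201225
  +D: nom +6.500 → Σnom=-57.720; wc +0.073/-0.130 → slack +0.933/-0.760; half-tol=0.102, Σhalf²=0.211527
  +E: nom +1.600 → Σnom=-56.120; wc +0.490/-0.240 → slack +1.423/-1.000; half-tol=0.365, Σhalf²=0.344752
  -F: nom -33.580 → Σnom=-89.700; wc +0.380/-0.410 → slack +1.803/-1.410; half-tol=0.395, Σhalf²=0.500777
  +G: nom +34.500 → Σnom=-55.200; wc +0.320/-0.493 → slack +2.123/-1.903; half-tol=0.406, Σhalf²=0.666019
  +H: nom +26.100 → Σnom=-29.100; wc +0.090/-0.090 → slack +2.213/-1.993; half-tol=0.090, Σhalf²=0.674119
Nominal = -29.100. Worst-case = [-29.100 - 1.993, -29.100 + 2.213] = [-31.093, -26.887]. RSS = √0.674119 = 0.821.

nominal=-29.100 wc=[-31.093,-26.887] rss=0.821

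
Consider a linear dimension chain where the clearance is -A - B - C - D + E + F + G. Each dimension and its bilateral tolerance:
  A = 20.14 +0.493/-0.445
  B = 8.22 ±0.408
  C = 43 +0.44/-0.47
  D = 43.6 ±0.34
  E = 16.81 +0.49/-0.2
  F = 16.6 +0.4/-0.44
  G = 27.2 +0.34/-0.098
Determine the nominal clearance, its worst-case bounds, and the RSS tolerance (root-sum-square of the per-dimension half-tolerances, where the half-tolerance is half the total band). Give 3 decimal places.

nominal=-54.350 wc=[-56.769,-51.457] rss=1.026

Stack each dimension's contribution:
  -A: nom -20.140 → Σnom=-20.140; wc +0.445/-0.493 → slack +0.445/-0.493; half-tol=0.469, Σhalf²=0.219961
  -B: nom -8.220 → Σnom=-28.360; wc +0.408/-0.408 → slack +0.853/-0.901; half-tol=0.408, Σhalf²=0.386425
  -C: nom -43.000 → Σnom=-71.360; wc +0.470/-0.440 → slack +1.323/-1.341; half-tol=0.455, Σhalf²=0.593450
  -D: nom -43.600 → Σnom=-114.960; wc +0.340/-0.340 → slack +1.663/-1.681; half-tol=0.340, Σhalf²=0.709050
  +E: nom +16.810 → Σnom=-98.150; wc +0.490/-0.200 → slack +2.153/-1.881; half-tol=0.345, Σhalf²=0.828075
  +F: nom +16.600 → Σnom=-81.550; wc +0.400/-0.440 → slack +2.553/-2.321; half-tol=0.420, Σhalf²=1.004475
  +G: nom +27.200 → Σnom=-54.350; wc +0.340/-0.098 → slack +2.893/-2.419; half-tol=0.219, Σhalf²=1.052436
Nominal = -54.350. Worst-case = [-54.350 - 2.419, -54.350 + 2.893] = [-56.769, -51.457]. RSS = √1.052436 = 1.026.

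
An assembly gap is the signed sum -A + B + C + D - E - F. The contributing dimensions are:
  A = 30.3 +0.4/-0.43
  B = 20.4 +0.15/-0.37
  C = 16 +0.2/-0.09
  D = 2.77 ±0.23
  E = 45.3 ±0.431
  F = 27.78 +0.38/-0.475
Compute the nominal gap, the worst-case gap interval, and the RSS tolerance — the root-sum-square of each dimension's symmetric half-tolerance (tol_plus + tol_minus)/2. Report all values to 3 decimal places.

Stack each dimension's contribution:
  -A: nom -30.300 → Σnom=-30.300; wc +0.430/-0.400 → slack +0.430/-0.400; half-tol=0.415, Σhalf²=0.172225
  +B: nom +20.400 → Σnom=-9.900; wc +0.150/-0.370 → slack +0.580/-0.770; half-tol=0.260, Σhalf²=0.239825
  +C: nom +16.000 → Σnom=6.100; wc +0.200/-0.090 → slack +0.780/-0.860; half-tol=0.145, Σhalf²=0.260850
  +D: nom +2.770 → Σnom=8.870; wc +0.230/-0.230 → slack +1.010/-1.090; half-tol=0.230, Σhalf²=0.313750
  -E: nom -45.300 → Σnom=-36.430; wc +0.431/-0.431 → slack +1.441/-1.521; half-tol=0.431, Σhalf²=0.499511
  -F: nom -27.780 → Σnom=-64.210; wc +0.475/-0.380 → slack +1.916/-1.901; half-tol=0.427, Σhalf²=0.682267
Nominal = -64.210. Worst-case = [-64.210 - 1.901, -64.210 + 1.916] = [-66.111, -62.294]. RSS = √0.682267 = 0.826.

nominal=-64.210 wc=[-66.111,-62.294] rss=0.826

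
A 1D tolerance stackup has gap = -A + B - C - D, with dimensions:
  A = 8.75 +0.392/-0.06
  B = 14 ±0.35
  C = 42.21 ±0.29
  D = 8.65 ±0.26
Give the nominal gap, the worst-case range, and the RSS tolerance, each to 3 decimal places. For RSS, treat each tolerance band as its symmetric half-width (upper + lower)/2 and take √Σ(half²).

Stack each dimension's contribution:
  -A: nom -8.750 → Σnom=-8.750; wc +0.060/-0.392 → slack +0.060/-0.392; half-tol=0.226, Σhalf²=0.051076
  +B: nom +14.000 → Σnom=5.250; wc +0.350/-0.350 → slack +0.410/-0.742; half-tol=0.350, Σhalf²=0.173576
  -C: nom -42.210 → Σnom=-36.960; wc +0.290/-0.290 → slack +0.700/-1.032; half-tol=0.290, Σhalf²=0.257676
  -D: nom -8.650 → Σnom=-45.610; wc +0.260/-0.260 → slack +0.960/-1.292; half-tol=0.260, Σhalf²=0.325276
Nominal = -45.610. Worst-case = [-45.610 - 1.292, -45.610 + 0.960] = [-46.902, -44.650]. RSS = √0.325276 = 0.570.

nominal=-45.610 wc=[-46.902,-44.650] rss=0.570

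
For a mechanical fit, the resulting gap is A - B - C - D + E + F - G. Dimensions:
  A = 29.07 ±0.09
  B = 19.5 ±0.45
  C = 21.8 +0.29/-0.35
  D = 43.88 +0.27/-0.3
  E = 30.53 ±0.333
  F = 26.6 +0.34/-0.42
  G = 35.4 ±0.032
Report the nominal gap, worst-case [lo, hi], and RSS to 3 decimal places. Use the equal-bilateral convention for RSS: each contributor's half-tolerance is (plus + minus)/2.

nominal=-34.380 wc=[-36.265,-32.485] rss=0.807

Stack each dimension's contribution:
  +A: nom +29.070 → Σnom=29.070; wc +0.090/-0.090 → slack +0.090/-0.090; half-tol=0.090, Σhalf²=0.008100
  -B: nom -19.500 → Σnom=9.570; wc +0.450/-0.450 → slack +0.540/-0.540; half-tol=0.450, Σhalf²=0.210600
  -C: nom -21.800 → Σnom=-12.230; wc +0.350/-0.290 → slack +0.890/-0.830; half-tol=0.320, Σhalf²=0.313000
  -D: nom -43.880 → Σnom=-56.110; wc +0.300/-0.270 → slack +1.190/-1.100; half-tol=0.285, Σhalf²=0.394225
  +E: nom +30.530 → Σnom=-25.580; wc +0.333/-0.333 → slack +1.523/-1.433; half-tol=0.333, Σhalf²=0.505114
  +F: nom +26.600 → Σnom=1.020; wc +0.340/-0.420 → slack +1.863/-1.853; half-tol=0.380, Σhalf²=0.649514
  -G: nom -35.400 → Σnom=-34.380; wc +0.032/-0.032 → slack +1.895/-1.885; half-tol=0.032, Σhalf²=0.650538
Nominal = -34.380. Worst-case = [-34.380 - 1.885, -34.380 + 1.895] = [-36.265, -32.485]. RSS = √0.650538 = 0.807.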